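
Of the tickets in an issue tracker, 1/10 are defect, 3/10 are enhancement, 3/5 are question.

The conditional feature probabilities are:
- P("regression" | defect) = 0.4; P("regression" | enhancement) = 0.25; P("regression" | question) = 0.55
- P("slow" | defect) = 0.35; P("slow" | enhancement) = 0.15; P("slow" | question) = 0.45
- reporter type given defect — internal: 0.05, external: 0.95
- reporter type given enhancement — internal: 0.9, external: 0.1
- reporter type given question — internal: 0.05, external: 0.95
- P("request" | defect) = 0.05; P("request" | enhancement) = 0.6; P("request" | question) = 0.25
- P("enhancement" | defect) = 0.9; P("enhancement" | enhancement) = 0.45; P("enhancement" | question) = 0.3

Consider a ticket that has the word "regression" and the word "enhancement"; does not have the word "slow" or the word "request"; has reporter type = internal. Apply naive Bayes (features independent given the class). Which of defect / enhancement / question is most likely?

defect: 0.1 × 0.4 × (1−0.35) × 0.05 × (1−0.05) × 0.9 = 0.0011115
enhancement: 0.3 × 0.25 × (1−0.15) × 0.9 × (1−0.6) × 0.45 = 0.0103275
question: 0.6 × 0.55 × (1−0.45) × 0.05 × (1−0.25) × 0.3 = 0.002041875
Highest score → enhancement.

enhancement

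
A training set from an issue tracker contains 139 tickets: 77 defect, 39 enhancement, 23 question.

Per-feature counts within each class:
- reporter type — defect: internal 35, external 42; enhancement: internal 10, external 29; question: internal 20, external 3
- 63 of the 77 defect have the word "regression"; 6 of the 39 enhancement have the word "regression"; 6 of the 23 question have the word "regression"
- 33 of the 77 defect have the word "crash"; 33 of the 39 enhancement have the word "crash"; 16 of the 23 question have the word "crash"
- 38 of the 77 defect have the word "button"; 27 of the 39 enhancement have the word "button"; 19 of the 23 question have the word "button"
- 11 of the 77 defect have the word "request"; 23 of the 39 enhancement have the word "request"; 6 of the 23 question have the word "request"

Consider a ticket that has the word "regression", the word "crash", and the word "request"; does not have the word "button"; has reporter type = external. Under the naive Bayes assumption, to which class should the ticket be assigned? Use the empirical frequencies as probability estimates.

defect

defect: (77/139) × (42/77) × (63/77) × (33/77) × (39/77) × (11/77) ≈ 0.00766626
enhancement: (39/139) × (29/39) × (6/39) × (33/39) × (12/39) × (23/39) ≈ 0.00492832
question: (23/139) × (3/23) × (6/23) × (16/23) × (4/23) × (6/23) ≈ 0.000177696
Highest score → defect.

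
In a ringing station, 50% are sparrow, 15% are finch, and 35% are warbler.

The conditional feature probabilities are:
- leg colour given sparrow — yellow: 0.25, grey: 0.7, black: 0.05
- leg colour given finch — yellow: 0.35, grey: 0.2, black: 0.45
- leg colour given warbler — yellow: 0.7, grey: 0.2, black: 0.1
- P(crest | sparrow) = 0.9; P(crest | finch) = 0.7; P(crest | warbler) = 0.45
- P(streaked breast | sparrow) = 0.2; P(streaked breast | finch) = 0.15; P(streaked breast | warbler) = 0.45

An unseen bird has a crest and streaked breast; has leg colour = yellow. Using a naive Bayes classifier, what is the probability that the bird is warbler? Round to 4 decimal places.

sparrow: 0.5 × 0.25 × 0.9 × 0.2 = 0.0225
finch: 0.15 × 0.35 × 0.7 × 0.15 = 0.0055125
warbler: 0.35 × 0.7 × 0.45 × 0.45 = 0.0496125
P(warbler | x) = 0.0496125 / 0.077625 ≈ 0.6391

0.6391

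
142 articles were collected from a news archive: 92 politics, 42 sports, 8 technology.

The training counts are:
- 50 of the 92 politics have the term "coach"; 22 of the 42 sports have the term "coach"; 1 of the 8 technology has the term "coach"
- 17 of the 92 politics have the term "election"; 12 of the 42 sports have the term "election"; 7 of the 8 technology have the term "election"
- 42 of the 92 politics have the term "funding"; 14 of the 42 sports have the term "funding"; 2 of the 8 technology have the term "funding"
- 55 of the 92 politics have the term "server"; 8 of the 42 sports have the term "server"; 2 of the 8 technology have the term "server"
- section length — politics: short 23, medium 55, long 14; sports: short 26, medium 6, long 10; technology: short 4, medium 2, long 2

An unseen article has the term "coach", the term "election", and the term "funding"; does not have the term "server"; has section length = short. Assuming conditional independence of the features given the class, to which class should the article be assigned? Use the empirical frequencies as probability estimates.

sports

politics: (92/142) × (50/92) × (17/92) × (42/92) × (37/92) × (23/92) ≈ 0.00298647
sports: (42/142) × (22/42) × (12/42) × (14/42) × (34/42) × (26/42) ≈ 0.00739433
technology: (8/142) × (1/8) × (7/8) × (2/8) × (6/8) × (4/8) ≈ 0.000577685
Highest score → sports.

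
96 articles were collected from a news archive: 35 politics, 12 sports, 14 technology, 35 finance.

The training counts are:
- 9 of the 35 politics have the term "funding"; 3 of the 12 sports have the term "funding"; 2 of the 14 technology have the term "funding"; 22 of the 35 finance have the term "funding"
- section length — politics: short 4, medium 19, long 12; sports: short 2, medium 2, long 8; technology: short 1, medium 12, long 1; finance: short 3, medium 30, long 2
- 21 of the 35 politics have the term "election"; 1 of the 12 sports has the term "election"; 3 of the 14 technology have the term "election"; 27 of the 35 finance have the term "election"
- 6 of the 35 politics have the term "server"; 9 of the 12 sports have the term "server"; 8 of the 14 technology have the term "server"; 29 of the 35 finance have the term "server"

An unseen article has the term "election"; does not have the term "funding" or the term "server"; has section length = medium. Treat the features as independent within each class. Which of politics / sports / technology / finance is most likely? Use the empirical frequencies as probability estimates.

politics

politics: (35/96) × (26/35) × (19/35) × (21/35) × (29/35) ≈ 0.0730918
sports: (12/96) × (9/12) × (2/12) × (1/12) × (3/12) ≈ 0.000325521
technology: (14/96) × (12/14) × (12/14) × (3/14) × (6/14) ≈ 0.00983965
finance: (35/96) × (13/35) × (30/35) × (27/35) × (6/35) ≈ 0.0153499
Highest score → politics.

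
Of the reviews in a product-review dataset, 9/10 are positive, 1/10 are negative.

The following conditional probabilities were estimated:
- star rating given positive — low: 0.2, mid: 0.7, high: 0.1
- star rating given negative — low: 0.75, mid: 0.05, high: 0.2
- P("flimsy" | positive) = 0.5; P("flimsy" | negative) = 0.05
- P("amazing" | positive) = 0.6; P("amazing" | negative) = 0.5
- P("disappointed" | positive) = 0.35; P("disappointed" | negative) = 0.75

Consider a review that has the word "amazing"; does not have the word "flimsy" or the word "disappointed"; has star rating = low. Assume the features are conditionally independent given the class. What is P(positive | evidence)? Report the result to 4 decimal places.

positive: 0.9 × 0.2 × (1−0.5) × 0.6 × (1−0.35) = 0.0351
negative: 0.1 × 0.75 × (1−0.05) × 0.5 × (1−0.75) = 0.00890625
P(positive | x) = 0.0351 / 0.04400625 ≈ 0.7976

0.7976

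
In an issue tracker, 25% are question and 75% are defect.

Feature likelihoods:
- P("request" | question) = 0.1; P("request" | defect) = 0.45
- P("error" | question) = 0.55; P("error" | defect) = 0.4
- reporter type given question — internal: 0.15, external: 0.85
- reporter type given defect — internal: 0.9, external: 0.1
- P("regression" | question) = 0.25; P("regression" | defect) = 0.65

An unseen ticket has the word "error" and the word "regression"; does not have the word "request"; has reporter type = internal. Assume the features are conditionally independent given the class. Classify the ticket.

defect

question: 0.25 × (1−0.1) × 0.55 × 0.15 × 0.25 = 0.004640625
defect: 0.75 × (1−0.45) × 0.4 × 0.9 × 0.65 = 0.096525
Highest score → defect.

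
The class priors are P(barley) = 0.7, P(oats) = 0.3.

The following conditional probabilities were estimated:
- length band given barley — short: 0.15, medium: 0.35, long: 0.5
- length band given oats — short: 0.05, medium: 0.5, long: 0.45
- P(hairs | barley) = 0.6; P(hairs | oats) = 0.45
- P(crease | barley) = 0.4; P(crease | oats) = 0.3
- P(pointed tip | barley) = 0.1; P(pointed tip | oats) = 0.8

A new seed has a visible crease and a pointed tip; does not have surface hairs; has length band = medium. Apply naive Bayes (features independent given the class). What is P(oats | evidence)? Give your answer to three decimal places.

0.835

barley: 0.7 × 0.35 × (1−0.6) × 0.4 × 0.1 = 0.00392
oats: 0.3 × 0.5 × (1−0.45) × 0.3 × 0.8 = 0.0198
P(oats | x) = 0.0198 / 0.02372 ≈ 0.835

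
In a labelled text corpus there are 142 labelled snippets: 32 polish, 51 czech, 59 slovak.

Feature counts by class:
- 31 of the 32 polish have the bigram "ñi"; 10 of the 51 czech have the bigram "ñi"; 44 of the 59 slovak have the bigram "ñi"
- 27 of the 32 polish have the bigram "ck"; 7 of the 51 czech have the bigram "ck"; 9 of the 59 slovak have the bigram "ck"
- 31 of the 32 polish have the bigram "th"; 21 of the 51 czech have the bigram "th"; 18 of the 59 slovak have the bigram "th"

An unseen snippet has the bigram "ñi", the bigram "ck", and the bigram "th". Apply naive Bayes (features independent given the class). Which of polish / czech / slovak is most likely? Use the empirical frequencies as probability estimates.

polish

polish: (32/142) × (31/32) × (27/32) × (31/32) ≈ 0.178443
czech: (51/142) × (10/51) × (7/51) × (21/51) ≈ 0.00398005
slovak: (59/142) × (44/59) × (9/59) × (18/59) ≈ 0.0144203
Highest score → polish.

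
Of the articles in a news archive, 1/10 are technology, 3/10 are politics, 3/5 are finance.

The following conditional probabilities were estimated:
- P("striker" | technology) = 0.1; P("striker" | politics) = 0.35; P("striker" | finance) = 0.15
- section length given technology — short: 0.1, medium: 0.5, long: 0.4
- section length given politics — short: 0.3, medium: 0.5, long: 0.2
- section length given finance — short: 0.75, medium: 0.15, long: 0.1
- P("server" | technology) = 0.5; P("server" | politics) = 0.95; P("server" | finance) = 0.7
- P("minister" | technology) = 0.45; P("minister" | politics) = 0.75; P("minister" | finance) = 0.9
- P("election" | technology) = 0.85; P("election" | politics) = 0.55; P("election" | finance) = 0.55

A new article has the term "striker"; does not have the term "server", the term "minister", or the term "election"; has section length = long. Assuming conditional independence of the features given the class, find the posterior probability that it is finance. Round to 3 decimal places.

0.300

technology: 0.1 × 0.1 × 0.4 × (1−0.5) × (1−0.45) × (1−0.85) = 0.000165
politics: 0.3 × 0.35 × 0.2 × (1−0.95) × (1−0.75) × (1−0.55) = 0.000118125
finance: 0.6 × 0.15 × 0.1 × (1−0.7) × (1−0.9) × (1−0.55) = 0.0001215
P(finance | x) = 0.0001215 / 0.000404625 ≈ 0.300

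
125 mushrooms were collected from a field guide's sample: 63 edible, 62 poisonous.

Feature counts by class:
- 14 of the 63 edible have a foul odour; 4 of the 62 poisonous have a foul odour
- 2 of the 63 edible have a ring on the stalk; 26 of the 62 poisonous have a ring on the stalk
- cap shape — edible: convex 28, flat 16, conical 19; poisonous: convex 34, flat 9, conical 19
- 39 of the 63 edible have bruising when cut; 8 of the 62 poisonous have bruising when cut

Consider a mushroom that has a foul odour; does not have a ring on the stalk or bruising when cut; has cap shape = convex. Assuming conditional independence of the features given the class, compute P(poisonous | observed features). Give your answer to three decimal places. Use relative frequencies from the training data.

edible: (63/125) × (14/63) × (61/63) × (28/63) × (24/63) ≈ 0.018361
poisonous: (62/125) × (4/62) × (36/62) × (34/62) × (54/62) ≈ 0.00887463
P(poisonous | x) = 0.00887463 / 0.02723563 ≈ 0.326

0.326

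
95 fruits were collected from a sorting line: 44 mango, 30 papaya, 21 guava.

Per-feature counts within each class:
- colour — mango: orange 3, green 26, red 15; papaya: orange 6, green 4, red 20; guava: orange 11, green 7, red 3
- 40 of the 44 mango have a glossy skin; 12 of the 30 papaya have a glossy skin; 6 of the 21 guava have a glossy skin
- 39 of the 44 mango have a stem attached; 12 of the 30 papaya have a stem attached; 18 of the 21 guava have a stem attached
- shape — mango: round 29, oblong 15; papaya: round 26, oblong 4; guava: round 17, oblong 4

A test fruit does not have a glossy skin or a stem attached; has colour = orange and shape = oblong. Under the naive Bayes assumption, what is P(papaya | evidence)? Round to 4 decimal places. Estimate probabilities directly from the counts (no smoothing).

mango: (44/95) × (3/44) × (4/44) × (5/44) × (15/44) ≈ 0.000111214
papaya: (30/95) × (6/30) × (18/30) × (18/30) × (4/30) ≈ 0.00303158
guava: (21/95) × (11/21) × (15/21) × (3/21) × (4/21) ≈ 0.00225052
P(papaya | x) = 0.00303158 / 0.005393314 ≈ 0.5621

0.5621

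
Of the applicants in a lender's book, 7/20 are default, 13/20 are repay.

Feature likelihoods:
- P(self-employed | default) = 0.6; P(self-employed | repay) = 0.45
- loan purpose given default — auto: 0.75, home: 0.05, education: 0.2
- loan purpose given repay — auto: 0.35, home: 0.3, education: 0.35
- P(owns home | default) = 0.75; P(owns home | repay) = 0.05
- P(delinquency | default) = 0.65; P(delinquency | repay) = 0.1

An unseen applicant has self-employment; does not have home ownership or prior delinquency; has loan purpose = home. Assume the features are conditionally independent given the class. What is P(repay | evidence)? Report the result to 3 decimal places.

0.988

default: 0.35 × 0.6 × 0.05 × (1−0.75) × (1−0.65) = 0.00091875
repay: 0.65 × 0.45 × 0.3 × (1−0.05) × (1−0.1) = 0.07502625
P(repay | x) = 0.07502625 / 0.075945 ≈ 0.988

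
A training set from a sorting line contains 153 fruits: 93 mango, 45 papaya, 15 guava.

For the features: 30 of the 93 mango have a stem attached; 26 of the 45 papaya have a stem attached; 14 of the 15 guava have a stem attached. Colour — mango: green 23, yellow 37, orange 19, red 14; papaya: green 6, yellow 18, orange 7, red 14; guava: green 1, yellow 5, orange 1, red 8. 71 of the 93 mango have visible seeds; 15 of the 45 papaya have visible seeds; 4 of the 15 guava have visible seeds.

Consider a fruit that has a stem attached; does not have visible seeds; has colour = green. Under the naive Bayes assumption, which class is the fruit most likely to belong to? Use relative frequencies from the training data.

papaya

mango: (93/153) × (30/93) × (23/93) × (22/93) ≈ 0.0114713
papaya: (45/153) × (26/45) × (6/45) × (30/45) ≈ 0.0151053
guava: (15/153) × (14/15) × (1/15) × (11/15) ≈ 0.00447349
Highest score → papaya.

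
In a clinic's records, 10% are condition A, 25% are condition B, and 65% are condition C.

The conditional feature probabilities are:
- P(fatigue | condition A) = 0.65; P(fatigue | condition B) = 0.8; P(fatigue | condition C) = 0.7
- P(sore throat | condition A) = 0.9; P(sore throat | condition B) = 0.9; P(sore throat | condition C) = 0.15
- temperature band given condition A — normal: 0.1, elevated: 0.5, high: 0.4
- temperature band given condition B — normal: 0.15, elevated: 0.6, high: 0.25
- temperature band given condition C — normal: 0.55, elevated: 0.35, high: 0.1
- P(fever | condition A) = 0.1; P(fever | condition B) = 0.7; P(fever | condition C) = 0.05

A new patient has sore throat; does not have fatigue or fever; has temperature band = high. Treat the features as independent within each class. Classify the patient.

condition A: 0.1 × (1−0.65) × 0.9 × 0.4 × (1−0.1) = 0.01134
condition B: 0.25 × (1−0.8) × 0.9 × 0.25 × (1−0.7) = 0.003375
condition C: 0.65 × (1−0.7) × 0.15 × 0.1 × (1−0.05) = 0.00277875
Highest score → condition A.

condition A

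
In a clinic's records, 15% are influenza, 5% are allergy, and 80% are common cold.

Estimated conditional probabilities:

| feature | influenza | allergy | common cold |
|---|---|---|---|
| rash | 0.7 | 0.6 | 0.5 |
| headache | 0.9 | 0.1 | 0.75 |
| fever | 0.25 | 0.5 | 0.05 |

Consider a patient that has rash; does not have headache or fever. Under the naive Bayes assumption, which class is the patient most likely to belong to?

influenza: 0.15 × 0.7 × (1−0.9) × (1−0.25) = 0.007875
allergy: 0.05 × 0.6 × (1−0.1) × (1−0.5) = 0.0135
common cold: 0.8 × 0.5 × (1−0.75) × (1−0.05) = 0.095
Highest score → common cold.

common cold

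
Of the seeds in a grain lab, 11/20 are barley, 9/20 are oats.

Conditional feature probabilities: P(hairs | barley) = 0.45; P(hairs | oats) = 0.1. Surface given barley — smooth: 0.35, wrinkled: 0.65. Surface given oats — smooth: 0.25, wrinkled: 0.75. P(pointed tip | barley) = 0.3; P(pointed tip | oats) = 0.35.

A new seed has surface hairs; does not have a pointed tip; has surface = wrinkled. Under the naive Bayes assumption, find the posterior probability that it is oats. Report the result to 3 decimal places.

barley: 0.55 × 0.45 × 0.65 × (1−0.3) = 0.1126125
oats: 0.45 × 0.1 × 0.75 × (1−0.35) = 0.0219375
P(oats | x) = 0.0219375 / 0.13455 ≈ 0.163

0.163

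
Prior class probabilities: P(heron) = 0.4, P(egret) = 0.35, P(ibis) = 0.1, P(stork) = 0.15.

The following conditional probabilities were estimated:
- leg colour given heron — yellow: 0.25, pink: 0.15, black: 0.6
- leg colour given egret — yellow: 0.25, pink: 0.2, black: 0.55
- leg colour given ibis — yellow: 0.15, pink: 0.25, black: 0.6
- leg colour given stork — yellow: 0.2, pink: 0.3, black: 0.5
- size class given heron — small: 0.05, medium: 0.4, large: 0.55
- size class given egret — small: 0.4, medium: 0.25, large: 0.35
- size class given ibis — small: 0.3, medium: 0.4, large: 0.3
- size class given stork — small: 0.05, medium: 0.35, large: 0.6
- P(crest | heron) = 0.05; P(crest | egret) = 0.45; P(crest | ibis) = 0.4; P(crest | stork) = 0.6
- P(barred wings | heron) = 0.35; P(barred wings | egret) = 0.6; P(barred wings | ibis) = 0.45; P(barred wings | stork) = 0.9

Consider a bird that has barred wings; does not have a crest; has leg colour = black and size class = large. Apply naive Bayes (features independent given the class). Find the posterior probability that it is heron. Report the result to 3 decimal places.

0.503

heron: 0.4 × 0.6 × 0.55 × (1−0.05) × 0.35 = 0.04389
egret: 0.35 × 0.55 × 0.35 × (1−0.45) × 0.6 = 0.02223375
ibis: 0.1 × 0.6 × 0.3 × (1−0.4) × 0.45 = 0.00486
stork: 0.15 × 0.5 × 0.6 × (1−0.6) × 0.9 = 0.0162
P(heron | x) = 0.04389 / 0.08718375 ≈ 0.503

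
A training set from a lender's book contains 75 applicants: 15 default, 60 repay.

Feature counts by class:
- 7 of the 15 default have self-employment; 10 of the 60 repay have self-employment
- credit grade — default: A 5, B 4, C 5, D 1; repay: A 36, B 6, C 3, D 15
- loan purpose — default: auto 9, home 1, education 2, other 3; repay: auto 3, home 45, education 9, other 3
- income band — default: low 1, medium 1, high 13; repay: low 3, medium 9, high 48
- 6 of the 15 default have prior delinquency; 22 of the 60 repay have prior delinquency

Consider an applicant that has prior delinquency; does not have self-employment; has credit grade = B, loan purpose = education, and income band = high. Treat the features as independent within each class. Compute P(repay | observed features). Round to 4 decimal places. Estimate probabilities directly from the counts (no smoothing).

0.6905

default: (15/75) × (8/15) × (4/15) × (2/15) × (13/15) × (6/15) ≈ 0.00131477
repay: (60/75) × (50/60) × (6/60) × (9/60) × (48/60) × (22/60) ≈ 0.00293333
P(repay | x) = 0.00293333 / 0.0042481 ≈ 0.6905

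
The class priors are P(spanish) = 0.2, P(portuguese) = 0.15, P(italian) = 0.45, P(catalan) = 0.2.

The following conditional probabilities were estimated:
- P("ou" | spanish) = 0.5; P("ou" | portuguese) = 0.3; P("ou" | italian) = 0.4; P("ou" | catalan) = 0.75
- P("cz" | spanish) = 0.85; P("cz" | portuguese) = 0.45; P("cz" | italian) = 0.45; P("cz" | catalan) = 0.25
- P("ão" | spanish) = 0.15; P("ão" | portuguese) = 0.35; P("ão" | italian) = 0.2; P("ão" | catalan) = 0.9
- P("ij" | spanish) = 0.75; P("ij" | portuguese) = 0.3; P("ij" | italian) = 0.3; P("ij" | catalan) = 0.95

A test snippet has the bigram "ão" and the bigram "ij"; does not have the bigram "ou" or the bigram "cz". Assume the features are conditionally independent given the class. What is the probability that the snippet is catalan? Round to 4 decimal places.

0.6580

spanish: 0.2 × (1−0.5) × (1−0.85) × 0.15 × 0.75 = 0.0016875
portuguese: 0.15 × (1−0.3) × (1−0.45) × 0.35 × 0.3 = 0.00606375
italian: 0.45 × (1−0.4) × (1−0.45) × 0.2 × 0.3 = 0.00891
catalan: 0.2 × (1−0.75) × (1−0.25) × 0.9 × 0.95 = 0.0320625
P(catalan | x) = 0.0320625 / 0.04872375 ≈ 0.6580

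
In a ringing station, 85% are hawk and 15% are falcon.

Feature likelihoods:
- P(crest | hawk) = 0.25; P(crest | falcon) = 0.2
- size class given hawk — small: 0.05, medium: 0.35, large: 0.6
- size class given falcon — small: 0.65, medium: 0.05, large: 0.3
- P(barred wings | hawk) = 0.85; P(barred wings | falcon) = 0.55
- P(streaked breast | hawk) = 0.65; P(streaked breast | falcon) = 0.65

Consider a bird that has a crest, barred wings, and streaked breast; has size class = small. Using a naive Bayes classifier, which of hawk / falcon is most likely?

hawk: 0.85 × 0.25 × 0.05 × 0.85 × 0.65 = 0.0058703125
falcon: 0.15 × 0.2 × 0.65 × 0.55 × 0.65 = 0.00697125
Highest score → falcon.

falcon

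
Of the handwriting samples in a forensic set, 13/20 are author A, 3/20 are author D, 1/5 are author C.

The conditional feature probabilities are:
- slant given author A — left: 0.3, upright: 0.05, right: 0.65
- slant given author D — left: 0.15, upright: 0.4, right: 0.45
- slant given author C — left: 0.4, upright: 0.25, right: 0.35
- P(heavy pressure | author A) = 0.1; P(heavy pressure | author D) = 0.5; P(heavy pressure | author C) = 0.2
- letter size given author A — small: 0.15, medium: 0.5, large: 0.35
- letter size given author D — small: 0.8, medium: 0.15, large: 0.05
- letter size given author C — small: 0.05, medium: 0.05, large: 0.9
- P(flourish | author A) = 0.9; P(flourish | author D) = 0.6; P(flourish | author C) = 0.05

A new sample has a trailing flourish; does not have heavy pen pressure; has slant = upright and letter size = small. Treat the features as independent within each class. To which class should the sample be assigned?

author D

author A: 0.65 × 0.05 × (1−0.1) × 0.15 × 0.9 = 0.00394875
author D: 0.15 × 0.4 × (1−0.5) × 0.8 × 0.6 = 0.0144
author C: 0.2 × 0.25 × (1−0.2) × 0.05 × 0.05 = 0.0001
Highest score → author D.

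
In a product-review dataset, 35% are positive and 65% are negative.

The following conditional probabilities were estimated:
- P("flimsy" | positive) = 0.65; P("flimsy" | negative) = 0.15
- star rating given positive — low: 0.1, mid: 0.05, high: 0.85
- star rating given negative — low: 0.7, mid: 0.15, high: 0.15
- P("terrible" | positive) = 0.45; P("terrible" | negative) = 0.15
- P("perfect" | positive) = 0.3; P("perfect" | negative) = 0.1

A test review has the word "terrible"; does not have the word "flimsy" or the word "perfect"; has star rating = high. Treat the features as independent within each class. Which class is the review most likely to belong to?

positive

positive: 0.35 × (1−0.65) × 0.85 × 0.45 × (1−0.3) = 0.032799375
negative: 0.65 × (1−0.15) × 0.15 × 0.15 × (1−0.1) = 0.011188125
Highest score → positive.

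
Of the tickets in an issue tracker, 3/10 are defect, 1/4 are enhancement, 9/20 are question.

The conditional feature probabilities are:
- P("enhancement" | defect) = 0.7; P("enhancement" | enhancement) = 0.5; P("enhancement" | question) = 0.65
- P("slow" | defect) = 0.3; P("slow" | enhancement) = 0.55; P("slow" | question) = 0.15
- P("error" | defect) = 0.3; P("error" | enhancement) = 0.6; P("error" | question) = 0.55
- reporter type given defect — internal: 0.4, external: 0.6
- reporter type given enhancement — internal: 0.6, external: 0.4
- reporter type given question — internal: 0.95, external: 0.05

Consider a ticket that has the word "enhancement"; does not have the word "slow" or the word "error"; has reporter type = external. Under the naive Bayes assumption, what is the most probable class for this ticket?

defect

defect: 0.3 × 0.7 × (1−0.3) × (1−0.3) × 0.6 = 0.06174
enhancement: 0.25 × 0.5 × (1−0.55) × (1−0.6) × 0.4 = 0.009
question: 0.45 × 0.65 × (1−0.15) × (1−0.55) × 0.05 = 0.0055940625
Highest score → defect.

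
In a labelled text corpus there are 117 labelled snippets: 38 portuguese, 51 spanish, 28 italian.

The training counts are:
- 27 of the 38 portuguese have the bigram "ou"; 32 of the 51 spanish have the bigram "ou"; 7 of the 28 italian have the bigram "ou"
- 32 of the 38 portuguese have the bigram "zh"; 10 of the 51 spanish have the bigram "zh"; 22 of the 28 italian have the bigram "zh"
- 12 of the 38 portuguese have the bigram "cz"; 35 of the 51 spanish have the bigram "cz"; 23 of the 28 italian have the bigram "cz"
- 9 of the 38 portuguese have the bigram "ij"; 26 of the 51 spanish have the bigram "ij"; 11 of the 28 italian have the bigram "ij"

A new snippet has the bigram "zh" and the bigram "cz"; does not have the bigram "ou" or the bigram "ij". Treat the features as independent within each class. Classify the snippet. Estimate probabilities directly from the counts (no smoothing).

portuguese: (38/117) × (11/38) × (32/38) × (12/38) × (29/38) ≈ 0.0190803
spanish: (51/117) × (19/51) × (10/51) × (35/51) × (25/51) ≈ 0.0107119
italian: (28/117) × (21/28) × (22/28) × (23/28) × (17/28) ≈ 0.0703329
Highest score → italian.

italian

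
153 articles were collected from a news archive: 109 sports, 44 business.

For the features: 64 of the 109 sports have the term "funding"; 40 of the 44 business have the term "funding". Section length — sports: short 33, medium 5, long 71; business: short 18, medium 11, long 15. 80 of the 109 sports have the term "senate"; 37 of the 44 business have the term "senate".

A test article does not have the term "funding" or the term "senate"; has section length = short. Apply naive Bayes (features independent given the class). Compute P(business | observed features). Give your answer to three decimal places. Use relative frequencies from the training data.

0.067

sports: (109/153) × (45/109) × (33/109) × (29/109) ≈ 0.0236908
business: (44/153) × (4/44) × (18/44) × (7/44) ≈ 0.00170151
P(business | x) = 0.00170151 / 0.02539231 ≈ 0.067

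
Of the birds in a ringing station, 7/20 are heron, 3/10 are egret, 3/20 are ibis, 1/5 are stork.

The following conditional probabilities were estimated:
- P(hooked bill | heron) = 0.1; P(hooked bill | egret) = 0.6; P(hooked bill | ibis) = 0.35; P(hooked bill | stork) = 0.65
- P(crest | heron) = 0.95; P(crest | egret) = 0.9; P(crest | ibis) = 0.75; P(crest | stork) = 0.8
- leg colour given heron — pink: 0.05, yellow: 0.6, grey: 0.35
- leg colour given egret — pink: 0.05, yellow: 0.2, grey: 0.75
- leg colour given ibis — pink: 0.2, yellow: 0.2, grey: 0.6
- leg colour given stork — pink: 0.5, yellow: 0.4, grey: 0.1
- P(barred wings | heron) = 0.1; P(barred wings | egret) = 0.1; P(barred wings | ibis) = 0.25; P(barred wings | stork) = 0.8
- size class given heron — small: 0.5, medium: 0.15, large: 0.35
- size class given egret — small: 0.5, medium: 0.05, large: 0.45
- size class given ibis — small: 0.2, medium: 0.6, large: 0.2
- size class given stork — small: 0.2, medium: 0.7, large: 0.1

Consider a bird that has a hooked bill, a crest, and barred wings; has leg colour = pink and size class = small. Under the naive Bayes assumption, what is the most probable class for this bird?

heron: 0.35 × 0.1 × 0.95 × 0.05 × 0.1 × 0.5 = 0.000083125
egret: 0.3 × 0.6 × 0.9 × 0.05 × 0.1 × 0.5 = 0.000405
ibis: 0.15 × 0.35 × 0.75 × 0.2 × 0.25 × 0.2 = 0.00039375
stork: 0.2 × 0.65 × 0.8 × 0.5 × 0.8 × 0.2 = 0.00832
Highest score → stork.

stork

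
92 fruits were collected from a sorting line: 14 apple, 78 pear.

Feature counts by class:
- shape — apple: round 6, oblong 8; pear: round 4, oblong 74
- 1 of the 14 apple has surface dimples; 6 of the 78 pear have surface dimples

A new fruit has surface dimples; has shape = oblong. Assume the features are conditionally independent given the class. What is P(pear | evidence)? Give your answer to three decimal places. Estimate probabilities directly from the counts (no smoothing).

apple: (14/92) × (8/14) × (1/14) ≈ 0.00621118
pear: (78/92) × (74/78) × (6/78) ≈ 0.0618729
P(pear | x) = 0.0618729 / 0.06808408 ≈ 0.909

0.909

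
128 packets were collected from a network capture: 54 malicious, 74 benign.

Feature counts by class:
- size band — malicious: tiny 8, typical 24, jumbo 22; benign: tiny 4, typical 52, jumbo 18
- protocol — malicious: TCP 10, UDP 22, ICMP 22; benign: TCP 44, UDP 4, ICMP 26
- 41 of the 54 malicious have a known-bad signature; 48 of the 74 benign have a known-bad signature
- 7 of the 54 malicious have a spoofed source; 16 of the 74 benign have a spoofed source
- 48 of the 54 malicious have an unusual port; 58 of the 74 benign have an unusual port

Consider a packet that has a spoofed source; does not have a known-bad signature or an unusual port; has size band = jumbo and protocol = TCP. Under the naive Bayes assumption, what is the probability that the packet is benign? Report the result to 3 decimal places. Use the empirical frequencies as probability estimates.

malicious: (54/128) × (22/54) × (10/54) × (13/54) × (7/54) × (6/54) ≈ 0.000110365
benign: (74/128) × (18/74) × (44/74) × (26/74) × (16/74) × (16/74) ≈ 0.00137341
P(benign | x) = 0.00137341 / 0.001483775 ≈ 0.926

0.926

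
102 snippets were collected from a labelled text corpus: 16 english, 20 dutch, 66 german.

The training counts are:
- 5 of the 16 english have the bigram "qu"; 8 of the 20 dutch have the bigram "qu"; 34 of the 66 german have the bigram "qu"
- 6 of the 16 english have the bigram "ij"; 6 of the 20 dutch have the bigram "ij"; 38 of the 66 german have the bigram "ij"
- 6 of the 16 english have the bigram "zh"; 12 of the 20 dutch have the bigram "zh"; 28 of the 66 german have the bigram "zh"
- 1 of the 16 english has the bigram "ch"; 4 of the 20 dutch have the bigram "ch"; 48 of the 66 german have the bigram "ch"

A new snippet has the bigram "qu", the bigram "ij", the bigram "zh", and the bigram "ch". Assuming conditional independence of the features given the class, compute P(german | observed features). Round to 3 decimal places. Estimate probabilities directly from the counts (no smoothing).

english: (16/102) × (5/16) × (6/16) × (6/16) × (1/16) ≈ 0.000430836
dutch: (20/102) × (8/20) × (6/20) × (12/20) × (4/20) ≈ 0.00282353
german: (66/102) × (34/66) × (38/66) × (28/66) × (48/66) ≈ 0.0592147
P(german | x) = 0.0592147 / 0.062469066 ≈ 0.948

0.948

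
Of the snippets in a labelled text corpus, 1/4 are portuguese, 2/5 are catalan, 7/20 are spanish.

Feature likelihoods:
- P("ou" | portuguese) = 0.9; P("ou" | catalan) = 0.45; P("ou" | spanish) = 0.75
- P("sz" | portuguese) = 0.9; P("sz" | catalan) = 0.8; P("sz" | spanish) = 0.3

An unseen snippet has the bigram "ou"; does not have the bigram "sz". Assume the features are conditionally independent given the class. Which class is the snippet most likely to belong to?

portuguese: 0.25 × 0.9 × (1−0.9) = 0.0225
catalan: 0.4 × 0.45 × (1−0.8) = 0.036
spanish: 0.35 × 0.75 × (1−0.3) = 0.18375
Highest score → spanish.

spanish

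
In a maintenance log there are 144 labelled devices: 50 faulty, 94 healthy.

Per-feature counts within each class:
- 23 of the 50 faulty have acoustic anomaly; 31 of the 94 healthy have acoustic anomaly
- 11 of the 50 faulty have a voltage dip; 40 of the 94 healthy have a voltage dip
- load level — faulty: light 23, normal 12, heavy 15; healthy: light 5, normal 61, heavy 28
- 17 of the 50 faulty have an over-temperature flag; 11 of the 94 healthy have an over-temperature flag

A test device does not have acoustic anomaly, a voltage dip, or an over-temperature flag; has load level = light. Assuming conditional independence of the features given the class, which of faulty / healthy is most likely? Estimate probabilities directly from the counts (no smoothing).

faulty

faulty: (50/144) × (27/50) × (39/50) × (23/50) × (33/50) = 0.0444015
healthy: (94/144) × (63/94) × (54/94) × (5/94) × (83/94) ≈ 0.0118042
Highest score → faulty.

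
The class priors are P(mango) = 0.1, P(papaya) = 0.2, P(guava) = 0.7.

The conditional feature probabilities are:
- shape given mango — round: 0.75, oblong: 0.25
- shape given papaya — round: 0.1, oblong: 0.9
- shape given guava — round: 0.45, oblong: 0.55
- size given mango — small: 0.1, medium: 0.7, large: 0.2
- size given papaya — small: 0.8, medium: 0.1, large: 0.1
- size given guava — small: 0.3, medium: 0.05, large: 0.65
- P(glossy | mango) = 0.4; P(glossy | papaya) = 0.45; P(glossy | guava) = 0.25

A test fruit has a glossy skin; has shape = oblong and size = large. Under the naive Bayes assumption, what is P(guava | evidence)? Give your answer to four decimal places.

0.8610

mango: 0.1 × 0.25 × 0.2 × 0.4 = 0.002
papaya: 0.2 × 0.9 × 0.1 × 0.45 = 0.0081
guava: 0.7 × 0.55 × 0.65 × 0.25 = 0.0625625
P(guava | x) = 0.0625625 / 0.0726625 ≈ 0.8610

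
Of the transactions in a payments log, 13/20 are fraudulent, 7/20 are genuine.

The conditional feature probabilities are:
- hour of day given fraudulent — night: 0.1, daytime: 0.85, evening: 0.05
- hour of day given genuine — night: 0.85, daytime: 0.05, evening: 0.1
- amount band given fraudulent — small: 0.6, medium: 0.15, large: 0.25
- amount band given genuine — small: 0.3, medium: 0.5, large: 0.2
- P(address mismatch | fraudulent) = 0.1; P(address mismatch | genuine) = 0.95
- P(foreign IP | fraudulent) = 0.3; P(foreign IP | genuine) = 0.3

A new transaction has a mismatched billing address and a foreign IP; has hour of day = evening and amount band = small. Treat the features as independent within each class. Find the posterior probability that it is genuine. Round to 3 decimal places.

0.836

fraudulent: 0.65 × 0.05 × 0.6 × 0.1 × 0.3 = 0.000585
genuine: 0.35 × 0.1 × 0.3 × 0.95 × 0.3 = 0.0029925
P(genuine | x) = 0.0029925 / 0.0035775 ≈ 0.836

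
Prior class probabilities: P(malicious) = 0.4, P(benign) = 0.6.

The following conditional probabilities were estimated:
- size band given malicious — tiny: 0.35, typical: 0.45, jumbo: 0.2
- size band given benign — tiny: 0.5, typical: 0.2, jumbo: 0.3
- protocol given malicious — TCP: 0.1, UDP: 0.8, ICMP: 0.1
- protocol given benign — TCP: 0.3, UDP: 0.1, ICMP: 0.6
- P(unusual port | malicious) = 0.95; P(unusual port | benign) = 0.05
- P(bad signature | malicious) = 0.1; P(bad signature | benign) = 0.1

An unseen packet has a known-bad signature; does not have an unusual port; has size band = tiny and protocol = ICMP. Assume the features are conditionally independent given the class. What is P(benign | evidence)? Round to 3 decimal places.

0.996

malicious: 0.4 × 0.35 × 0.1 × (1−0.95) × 0.1 = 0.00007
benign: 0.6 × 0.5 × 0.6 × (1−0.05) × 0.1 = 0.0171
P(benign | x) = 0.0171 / 0.01717 ≈ 0.996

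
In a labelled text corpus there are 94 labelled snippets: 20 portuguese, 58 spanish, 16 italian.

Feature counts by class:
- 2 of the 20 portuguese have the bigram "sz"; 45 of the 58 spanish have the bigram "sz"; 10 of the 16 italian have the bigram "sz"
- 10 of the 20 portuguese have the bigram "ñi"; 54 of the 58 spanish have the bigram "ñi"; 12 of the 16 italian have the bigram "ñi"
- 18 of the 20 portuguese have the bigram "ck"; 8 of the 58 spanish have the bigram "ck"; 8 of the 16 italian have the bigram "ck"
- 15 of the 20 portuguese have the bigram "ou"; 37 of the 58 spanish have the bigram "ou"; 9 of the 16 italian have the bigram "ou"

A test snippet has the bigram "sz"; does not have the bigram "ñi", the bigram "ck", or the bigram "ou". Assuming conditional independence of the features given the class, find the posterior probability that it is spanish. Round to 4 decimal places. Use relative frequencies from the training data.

0.6288

portuguese: (20/94) × (2/20) × (10/20) × (2/20) × (5/20) ≈ 0.000265957
spanish: (58/94) × (45/58) × (4/58) × (50/58) × (21/58) ≈ 0.010305
italian: (16/94) × (10/16) × (4/16) × (8/16) × (7/16) ≈ 0.00581782
P(spanish | x) = 0.010305 / 0.016388777 ≈ 0.6288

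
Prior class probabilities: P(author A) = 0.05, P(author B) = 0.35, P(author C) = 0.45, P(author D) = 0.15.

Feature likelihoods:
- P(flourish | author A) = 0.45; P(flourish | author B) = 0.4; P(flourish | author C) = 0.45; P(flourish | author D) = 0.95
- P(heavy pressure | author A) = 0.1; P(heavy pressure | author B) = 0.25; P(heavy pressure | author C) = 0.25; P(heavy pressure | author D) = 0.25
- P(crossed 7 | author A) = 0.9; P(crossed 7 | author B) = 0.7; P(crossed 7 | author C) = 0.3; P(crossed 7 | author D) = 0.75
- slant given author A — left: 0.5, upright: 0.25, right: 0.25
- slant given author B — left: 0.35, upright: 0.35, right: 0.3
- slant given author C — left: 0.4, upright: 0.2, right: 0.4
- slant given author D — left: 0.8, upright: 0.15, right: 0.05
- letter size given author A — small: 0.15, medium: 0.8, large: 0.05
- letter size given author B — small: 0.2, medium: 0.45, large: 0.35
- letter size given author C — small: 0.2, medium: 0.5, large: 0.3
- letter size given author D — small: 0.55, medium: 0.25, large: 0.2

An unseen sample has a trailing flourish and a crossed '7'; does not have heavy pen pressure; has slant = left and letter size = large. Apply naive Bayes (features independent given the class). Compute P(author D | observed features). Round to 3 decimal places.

author A: 0.05 × 0.45 × (1−0.1) × 0.9 × 0.5 × 0.05 = 0.000455625
author B: 0.35 × 0.4 × (1−0.25) × 0.7 × 0.35 × 0.35 = 0.00900375
author C: 0.45 × 0.45 × (1−0.25) × 0.3 × 0.4 × 0.3 = 0.0054675
author D: 0.15 × 0.95 × (1−0.25) × 0.75 × 0.8 × 0.2 = 0.012825
P(author D | x) = 0.012825 / 0.027751875 ≈ 0.462

0.462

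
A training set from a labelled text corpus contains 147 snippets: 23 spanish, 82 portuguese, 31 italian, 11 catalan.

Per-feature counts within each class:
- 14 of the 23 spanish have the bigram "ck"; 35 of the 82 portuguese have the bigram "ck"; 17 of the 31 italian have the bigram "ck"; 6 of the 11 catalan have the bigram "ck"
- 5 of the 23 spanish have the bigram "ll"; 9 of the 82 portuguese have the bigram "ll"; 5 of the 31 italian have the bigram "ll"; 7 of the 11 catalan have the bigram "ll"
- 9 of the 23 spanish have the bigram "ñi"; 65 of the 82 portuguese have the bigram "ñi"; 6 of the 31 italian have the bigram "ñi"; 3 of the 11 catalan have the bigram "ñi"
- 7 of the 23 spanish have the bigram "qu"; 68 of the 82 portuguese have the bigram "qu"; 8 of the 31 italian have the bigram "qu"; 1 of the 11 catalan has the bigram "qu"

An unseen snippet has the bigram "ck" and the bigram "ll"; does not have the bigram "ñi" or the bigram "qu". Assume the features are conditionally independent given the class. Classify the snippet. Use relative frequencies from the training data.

catalan

spanish: (23/147) × (14/23) × (5/23) × (14/23) × (16/23) ≈ 0.00876688
portuguese: (82/147) × (35/82) × (9/82) × (17/82) × (14/82) ≈ 0.000924972
italian: (31/147) × (17/31) × (5/31) × (25/31) × (23/31) ≈ 0.0111605
catalan: (11/147) × (6/11) × (7/11) × (8/11) × (10/11) ≈ 0.0171729
Highest score → catalan.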